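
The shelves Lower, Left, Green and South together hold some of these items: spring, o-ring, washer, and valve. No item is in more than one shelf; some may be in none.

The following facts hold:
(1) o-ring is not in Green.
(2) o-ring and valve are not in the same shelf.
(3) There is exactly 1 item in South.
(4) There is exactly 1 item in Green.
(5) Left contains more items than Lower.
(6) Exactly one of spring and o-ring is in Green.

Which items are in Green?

Green = {spring}

From (1): o-ring ∉ Green.
(6) (exactly one): spring ∈ Green.
(4): Green already has 1, so the rest are out.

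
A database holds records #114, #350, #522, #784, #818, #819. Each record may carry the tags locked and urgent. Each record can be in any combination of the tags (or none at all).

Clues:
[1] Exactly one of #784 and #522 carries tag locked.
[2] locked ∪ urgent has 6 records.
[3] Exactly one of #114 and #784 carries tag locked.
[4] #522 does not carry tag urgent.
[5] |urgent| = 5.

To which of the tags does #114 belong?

#114: locked, urgent

From (4): #522 ∉ urgent.
(5): only 5 candidates remain for urgent, so all are in.
Suppose #114 ∉ locked: no assignment then satisfies all the clues, so #114 ∈ locked.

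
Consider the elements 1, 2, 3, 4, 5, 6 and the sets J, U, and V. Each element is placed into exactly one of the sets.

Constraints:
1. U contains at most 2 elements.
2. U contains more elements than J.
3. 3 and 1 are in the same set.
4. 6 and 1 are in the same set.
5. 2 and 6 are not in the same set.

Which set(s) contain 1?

1: V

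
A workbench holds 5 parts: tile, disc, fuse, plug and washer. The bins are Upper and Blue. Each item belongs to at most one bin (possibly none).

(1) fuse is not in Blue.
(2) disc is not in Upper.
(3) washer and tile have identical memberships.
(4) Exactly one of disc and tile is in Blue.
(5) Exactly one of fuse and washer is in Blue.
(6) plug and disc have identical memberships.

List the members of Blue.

From (1): fuse ∉ Blue.
From (2): disc ∉ Upper.
(5) (exactly one): washer ∈ Blue.
(6): plug matches disc: plug ∉ Upper.
(3): tile matches washer: tile ∉ Upper.
(3): tile matches washer: tile ∈ Blue.
(4) (exactly one): disc ∉ Blue.
(6): plug matches disc: plug ∉ Blue.

Blue = {tile, washer}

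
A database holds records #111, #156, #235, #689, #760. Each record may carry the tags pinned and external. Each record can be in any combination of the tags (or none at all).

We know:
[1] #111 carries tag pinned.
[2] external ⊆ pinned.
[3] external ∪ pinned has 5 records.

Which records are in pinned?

pinned = {#111, #156, #235, #689, #760}

From (1): #111 ∈ pinned.
Suppose #156 ∉ pinned: no assignment then satisfies all the clues, so #156 ∈ pinned.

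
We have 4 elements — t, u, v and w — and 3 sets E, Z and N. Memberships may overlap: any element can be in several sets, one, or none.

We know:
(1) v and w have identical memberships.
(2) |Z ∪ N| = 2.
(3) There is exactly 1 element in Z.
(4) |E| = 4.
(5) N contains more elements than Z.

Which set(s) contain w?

w: E

(4): only 4 candidates remain for E, so all are in.
Suppose w ∈ Z: no assignment then satisfies all the clues, so w ∉ Z.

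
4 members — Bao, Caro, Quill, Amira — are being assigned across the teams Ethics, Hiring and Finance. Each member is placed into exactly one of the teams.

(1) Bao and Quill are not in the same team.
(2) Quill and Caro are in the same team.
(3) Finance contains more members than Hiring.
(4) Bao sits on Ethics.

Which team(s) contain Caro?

From (4): Bao ∈ Ethics.
(1): Quill ∉ Ethics.
(2): Caro matches Quill: Caro ∉ Ethics.
Suppose Caro ∈ Hiring: no assignment then satisfies all the clues, so Caro ∉ Hiring.

Caro: Finance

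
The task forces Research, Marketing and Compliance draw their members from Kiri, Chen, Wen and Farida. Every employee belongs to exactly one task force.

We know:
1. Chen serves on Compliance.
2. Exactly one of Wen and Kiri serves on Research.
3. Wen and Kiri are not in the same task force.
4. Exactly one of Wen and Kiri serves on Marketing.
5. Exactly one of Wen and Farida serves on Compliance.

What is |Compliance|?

2

From (1): Chen ∈ Compliance.
Suppose Kiri ∈ Compliance: no assignment then satisfies all the clues, so Kiri ∉ Compliance.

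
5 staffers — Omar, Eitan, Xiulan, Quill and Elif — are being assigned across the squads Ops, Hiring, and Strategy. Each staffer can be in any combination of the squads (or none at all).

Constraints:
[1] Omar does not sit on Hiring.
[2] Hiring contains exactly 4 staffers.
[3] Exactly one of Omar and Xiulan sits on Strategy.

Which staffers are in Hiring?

From (1): Omar ∉ Hiring.
(2): only 4 candidates remain for Hiring, so all are in.

Hiring = {Eitan, Elif, Quill, Xiulan}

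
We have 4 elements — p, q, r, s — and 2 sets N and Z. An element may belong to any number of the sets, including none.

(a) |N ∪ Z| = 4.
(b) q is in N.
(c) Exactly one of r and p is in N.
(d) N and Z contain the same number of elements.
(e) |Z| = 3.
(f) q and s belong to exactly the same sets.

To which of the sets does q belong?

From (b): q ∈ N.
(f): s matches q: s ∈ N.
Suppose q ∉ Z: no assignment then satisfies all the clues, so q ∈ Z.

q: N, Z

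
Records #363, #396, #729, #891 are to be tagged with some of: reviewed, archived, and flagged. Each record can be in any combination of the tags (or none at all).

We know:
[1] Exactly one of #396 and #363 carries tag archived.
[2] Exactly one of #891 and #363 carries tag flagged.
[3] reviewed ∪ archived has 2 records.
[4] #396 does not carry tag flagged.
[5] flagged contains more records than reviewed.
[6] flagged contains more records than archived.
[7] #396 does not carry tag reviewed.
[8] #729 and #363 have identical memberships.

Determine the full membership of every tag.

reviewed = {#891}; archived = {#396}; flagged = {#363, #729}

From (4): #396 ∉ flagged.
From (7): #396 ∉ reviewed.
Suppose #363 ∈ reviewed: no assignment then satisfies all the clues, so #363 ∉ reviewed.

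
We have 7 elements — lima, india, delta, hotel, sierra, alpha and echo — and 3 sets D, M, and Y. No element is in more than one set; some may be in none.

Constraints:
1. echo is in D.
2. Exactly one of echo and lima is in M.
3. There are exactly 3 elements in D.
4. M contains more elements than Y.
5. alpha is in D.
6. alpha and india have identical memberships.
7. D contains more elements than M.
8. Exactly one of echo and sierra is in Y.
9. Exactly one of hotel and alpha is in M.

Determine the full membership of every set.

D = {alpha, echo, india}; M = {hotel, lima}; Y = {sierra}

From (1): echo ∈ D.
From (5): alpha ∈ D.
(2) (exactly one): lima ∈ M.
(6): india matches alpha: india ∈ D.
(8) (exactly one): sierra ∈ Y.
(9) (exactly one): hotel ∈ M.
(3): D already has 3, so the rest are out.
Suppose delta ∈ M: no assignment then satisfies all the clues, so delta ∉ M.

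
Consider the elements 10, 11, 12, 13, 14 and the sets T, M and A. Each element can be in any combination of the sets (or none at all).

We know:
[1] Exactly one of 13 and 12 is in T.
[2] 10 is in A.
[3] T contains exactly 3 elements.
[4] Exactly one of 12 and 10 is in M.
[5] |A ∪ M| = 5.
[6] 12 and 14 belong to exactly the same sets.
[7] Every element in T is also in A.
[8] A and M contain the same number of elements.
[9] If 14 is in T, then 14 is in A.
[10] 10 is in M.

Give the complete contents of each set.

T = {10, 12, 14}; M = {10, 11, 13}; A = {10, 12, 14}

From (2): 10 ∈ A.
From (10): 10 ∈ M.
(4) (exactly one): 12 ∉ M.
(6): 14 matches 12: 14 ∉ M.
Suppose 10 ∉ T: no assignment then satisfies all the clues, so 10 ∈ T.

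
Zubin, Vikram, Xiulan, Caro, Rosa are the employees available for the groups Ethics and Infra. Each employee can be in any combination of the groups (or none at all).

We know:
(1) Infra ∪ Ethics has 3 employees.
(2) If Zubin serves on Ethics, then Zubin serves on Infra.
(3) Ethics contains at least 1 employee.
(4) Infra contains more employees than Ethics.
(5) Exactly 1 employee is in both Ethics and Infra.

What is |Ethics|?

1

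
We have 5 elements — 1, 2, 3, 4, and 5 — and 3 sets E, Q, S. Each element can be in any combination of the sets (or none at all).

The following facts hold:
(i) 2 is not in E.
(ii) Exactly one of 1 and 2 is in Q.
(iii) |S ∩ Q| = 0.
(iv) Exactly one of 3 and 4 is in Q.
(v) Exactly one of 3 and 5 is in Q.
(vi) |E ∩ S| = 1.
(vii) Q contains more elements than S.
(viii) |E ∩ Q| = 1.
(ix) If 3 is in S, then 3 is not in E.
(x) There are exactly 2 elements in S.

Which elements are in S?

S = {1, 3}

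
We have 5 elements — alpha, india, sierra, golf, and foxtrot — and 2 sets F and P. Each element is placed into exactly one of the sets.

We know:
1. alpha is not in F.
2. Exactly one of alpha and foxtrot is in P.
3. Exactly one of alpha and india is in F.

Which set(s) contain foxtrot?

foxtrot: F

From (1): alpha ∉ F.
(3) (exactly one): india ∈ F.
Only one set left: alpha ∈ P.
(2) (exactly one): foxtrot ∉ P.
Only one set left: foxtrot ∈ F.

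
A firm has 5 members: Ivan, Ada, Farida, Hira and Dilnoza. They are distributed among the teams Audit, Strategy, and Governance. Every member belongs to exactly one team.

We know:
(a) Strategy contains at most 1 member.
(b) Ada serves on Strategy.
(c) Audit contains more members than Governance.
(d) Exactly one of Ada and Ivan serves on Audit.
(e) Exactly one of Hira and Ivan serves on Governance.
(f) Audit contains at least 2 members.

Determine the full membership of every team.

From (b): Ada ∈ Strategy.
(a): Strategy already has 1, so the rest are out.
(d) (exactly one): Ivan ∈ Audit.
(e) (exactly one): Hira ∈ Governance.
Suppose Farida ∉ Audit: no assignment then satisfies all the clues, so Farida ∈ Audit.

Audit = {Dilnoza, Farida, Ivan}; Strategy = {Ada}; Governance = {Hira}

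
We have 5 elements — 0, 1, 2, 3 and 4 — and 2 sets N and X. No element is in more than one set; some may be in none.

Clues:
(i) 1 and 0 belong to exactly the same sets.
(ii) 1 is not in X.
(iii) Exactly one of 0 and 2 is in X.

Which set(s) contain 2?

2: X

From (ii): 1 ∉ X.
(i): 0 matches 1: 0 ∉ X.
(iii) (exactly one): 2 ∈ X.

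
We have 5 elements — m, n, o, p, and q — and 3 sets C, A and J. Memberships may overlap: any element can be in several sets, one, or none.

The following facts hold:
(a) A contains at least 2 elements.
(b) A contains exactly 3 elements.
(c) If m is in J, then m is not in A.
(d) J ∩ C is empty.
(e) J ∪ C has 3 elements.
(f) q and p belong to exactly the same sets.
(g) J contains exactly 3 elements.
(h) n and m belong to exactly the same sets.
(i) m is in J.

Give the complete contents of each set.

C = {}; A = {o, p, q}; J = {m, n, o}

From (i): m ∈ J.
(c): m ∉ A.
(d) (disjoint): m ∉ C.
(h): n matches m: n ∉ C.
(h): n matches m: n ∉ A.
(h): n matches m: n ∈ J.
(b): only 3 candidates remain for A, so all are in.
Suppose o ∈ C: no assignment then satisfies all the clues, so o ∉ C.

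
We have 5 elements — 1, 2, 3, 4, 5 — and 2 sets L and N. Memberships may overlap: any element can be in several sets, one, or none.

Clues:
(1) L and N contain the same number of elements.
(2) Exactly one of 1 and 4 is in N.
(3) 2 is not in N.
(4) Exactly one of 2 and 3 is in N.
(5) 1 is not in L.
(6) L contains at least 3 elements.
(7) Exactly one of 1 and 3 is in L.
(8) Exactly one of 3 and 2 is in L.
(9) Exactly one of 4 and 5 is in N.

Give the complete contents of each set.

L = {3, 4, 5}; N = {1, 3, 5}

From (3): 2 ∉ N.
From (5): 1 ∉ L.
(4) (exactly one): 3 ∈ N.
(7) (exactly one): 3 ∈ L.
(8) (exactly one): 2 ∉ L.
(6): only 3 candidates remain for L, so all are in.
Suppose 1 ∉ N: no assignment then satisfies all the clues, so 1 ∈ N.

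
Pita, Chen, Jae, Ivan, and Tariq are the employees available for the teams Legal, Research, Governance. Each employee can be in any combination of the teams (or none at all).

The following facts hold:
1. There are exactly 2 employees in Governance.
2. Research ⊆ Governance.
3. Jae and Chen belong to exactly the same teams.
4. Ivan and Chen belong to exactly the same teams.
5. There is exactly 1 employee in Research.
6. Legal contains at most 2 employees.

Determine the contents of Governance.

Governance = {Pita, Tariq}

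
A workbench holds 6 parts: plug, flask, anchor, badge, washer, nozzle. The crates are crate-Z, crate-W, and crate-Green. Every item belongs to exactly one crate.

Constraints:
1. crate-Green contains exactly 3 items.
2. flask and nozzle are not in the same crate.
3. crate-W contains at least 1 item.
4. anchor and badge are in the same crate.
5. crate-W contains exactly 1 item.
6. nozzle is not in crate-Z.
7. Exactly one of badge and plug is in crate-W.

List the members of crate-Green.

From (6): nozzle ∉ crate-Z.
Suppose plug ∈ crate-Green: no assignment then satisfies all the clues, so plug ∉ crate-Green.

crate-Green = {anchor, badge, nozzle}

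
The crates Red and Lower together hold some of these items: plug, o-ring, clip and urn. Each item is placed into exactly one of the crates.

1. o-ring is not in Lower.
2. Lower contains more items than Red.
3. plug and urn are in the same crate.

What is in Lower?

Lower = {clip, plug, urn}

From (1): o-ring ∉ Lower.
Only one crate left: o-ring ∈ Red.
Suppose plug ∉ Lower: no assignment then satisfies all the clues, so plug ∈ Lower.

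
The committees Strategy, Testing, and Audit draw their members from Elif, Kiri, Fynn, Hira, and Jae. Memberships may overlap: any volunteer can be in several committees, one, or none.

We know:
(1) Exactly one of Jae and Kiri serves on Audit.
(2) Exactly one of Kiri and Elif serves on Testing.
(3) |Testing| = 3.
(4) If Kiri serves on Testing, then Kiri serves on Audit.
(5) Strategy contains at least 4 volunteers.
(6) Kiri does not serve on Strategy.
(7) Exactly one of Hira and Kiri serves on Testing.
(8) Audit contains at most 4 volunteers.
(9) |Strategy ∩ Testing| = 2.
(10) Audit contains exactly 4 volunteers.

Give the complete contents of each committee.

From (6): Kiri ∉ Strategy.
(5): only 4 candidates remain for Strategy, so all are in.
Suppose Elif ∈ Testing: no assignment then satisfies all the clues, so Elif ∉ Testing.

Strategy = {Elif, Fynn, Hira, Jae}; Testing = {Fynn, Jae, Kiri}; Audit = {Elif, Fynn, Hira, Kiri}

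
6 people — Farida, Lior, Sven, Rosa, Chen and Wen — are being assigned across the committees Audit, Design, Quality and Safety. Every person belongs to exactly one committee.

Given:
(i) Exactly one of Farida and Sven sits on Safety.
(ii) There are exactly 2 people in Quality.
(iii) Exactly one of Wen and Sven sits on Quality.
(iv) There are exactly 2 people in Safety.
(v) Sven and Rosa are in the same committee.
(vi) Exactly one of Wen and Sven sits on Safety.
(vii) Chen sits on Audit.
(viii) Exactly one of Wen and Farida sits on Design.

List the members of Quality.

Quality = {Lior, Wen}

From (vii): Chen ∈ Audit.
Suppose Farida ∈ Quality: no assignment then satisfies all the clues, so Farida ∉ Quality.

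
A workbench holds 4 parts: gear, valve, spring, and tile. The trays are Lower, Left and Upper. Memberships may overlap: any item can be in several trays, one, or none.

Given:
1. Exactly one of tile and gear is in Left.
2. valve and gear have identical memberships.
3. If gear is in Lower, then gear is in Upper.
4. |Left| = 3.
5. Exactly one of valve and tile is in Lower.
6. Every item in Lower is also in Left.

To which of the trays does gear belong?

gear: Left, Lower, Upper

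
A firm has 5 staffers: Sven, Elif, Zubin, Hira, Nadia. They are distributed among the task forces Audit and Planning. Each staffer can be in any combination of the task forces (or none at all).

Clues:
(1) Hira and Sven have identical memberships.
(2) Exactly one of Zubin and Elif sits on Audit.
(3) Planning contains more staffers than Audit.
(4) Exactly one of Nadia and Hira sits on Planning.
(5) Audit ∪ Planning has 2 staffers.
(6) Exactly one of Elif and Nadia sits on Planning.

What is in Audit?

Audit = {Zubin}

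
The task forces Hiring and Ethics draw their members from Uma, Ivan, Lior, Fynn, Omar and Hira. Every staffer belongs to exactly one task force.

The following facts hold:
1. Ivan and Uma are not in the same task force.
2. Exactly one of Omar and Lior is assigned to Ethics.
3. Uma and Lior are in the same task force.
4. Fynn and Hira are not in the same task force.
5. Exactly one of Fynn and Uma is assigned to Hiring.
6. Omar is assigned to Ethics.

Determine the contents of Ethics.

From (6): Omar ∈ Ethics.
(2) (exactly one): Lior ∉ Ethics.
(3): Uma matches Lior: Uma ∉ Ethics.
Only one task force left: Uma ∈ Hiring.
Only one task force left: Lior ∈ Hiring.
(1): Ivan ∉ Hiring.
(5) (exactly one): Fynn ∉ Hiring.
Only one task force left: Ivan ∈ Ethics.
Only one task force left: Fynn ∈ Ethics.
(4): Hira ∉ Ethics.
Only one task force left: Hira ∈ Hiring.

Ethics = {Fynn, Ivan, Omar}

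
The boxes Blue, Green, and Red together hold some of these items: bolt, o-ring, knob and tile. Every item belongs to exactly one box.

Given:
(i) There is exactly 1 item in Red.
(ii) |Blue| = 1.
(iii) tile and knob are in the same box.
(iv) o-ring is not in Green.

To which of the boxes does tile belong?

tile: Green

From (iv): o-ring ∉ Green.
Suppose tile ∈ Blue: no assignment then satisfies all the clues, so tile ∉ Blue.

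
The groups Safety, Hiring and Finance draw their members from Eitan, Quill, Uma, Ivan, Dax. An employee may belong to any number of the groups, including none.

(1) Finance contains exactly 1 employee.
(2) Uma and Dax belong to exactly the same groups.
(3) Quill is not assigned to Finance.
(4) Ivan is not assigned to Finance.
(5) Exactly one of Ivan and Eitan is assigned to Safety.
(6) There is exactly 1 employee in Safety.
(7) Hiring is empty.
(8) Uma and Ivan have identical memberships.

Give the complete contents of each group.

Safety = {Eitan}; Hiring = {}; Finance = {Eitan}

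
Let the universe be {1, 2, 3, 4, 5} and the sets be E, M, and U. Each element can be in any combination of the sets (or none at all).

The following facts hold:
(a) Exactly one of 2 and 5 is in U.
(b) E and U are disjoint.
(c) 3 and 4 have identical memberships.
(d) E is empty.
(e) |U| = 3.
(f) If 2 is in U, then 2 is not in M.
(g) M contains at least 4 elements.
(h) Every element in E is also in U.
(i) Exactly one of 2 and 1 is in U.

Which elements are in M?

M = {1, 3, 4, 5}

(d): E already has 0, so the rest are out.
Suppose 1 ∉ M: no assignment then satisfies all the clues, so 1 ∈ M.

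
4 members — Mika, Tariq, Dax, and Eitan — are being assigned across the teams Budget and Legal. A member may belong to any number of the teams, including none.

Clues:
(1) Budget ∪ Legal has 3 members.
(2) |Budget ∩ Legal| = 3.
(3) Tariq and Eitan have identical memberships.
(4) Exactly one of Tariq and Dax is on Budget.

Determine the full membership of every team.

Budget = {Eitan, Mika, Tariq}; Legal = {Eitan, Mika, Tariq}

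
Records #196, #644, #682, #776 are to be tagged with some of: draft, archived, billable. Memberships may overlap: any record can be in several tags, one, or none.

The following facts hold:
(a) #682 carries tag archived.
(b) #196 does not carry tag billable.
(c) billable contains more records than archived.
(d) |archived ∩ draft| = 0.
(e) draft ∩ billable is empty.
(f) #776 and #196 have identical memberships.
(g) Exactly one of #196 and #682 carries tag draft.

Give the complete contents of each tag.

draft = {#196, #776}; archived = {#682}; billable = {#644, #682}

From (a): #682 ∈ archived.
From (b): #196 ∉ billable.
(f): #776 matches #196: #776 ∉ billable.
Suppose #196 ∉ draft: no assignment then satisfies all the clues, so #196 ∈ draft.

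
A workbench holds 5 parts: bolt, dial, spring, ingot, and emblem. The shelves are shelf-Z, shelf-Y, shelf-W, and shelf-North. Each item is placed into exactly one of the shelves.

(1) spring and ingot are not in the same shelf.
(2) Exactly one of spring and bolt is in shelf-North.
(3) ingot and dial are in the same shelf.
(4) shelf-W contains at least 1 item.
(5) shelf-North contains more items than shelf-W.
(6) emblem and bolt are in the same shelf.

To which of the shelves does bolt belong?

bolt: shelf-North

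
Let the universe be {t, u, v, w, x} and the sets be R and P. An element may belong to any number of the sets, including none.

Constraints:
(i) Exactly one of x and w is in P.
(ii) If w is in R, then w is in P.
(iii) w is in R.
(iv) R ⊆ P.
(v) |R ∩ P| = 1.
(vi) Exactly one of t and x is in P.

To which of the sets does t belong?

t: P

From (iii): w ∈ R.
(ii): w ∈ P.
(i) (exactly one): x ∉ P.
(iv) contrapositive: x ∉ R.
(vi) (exactly one): t ∈ P.
Suppose t ∈ R: no assignment then satisfies all the clues, so t ∉ R.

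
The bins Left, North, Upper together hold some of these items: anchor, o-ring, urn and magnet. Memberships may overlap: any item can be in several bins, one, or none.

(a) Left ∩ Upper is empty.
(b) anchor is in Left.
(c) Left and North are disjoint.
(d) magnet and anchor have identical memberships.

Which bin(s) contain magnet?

From (b): anchor ∈ Left.
(a) (disjoint): anchor ∉ Upper.
(c) (disjoint): anchor ∉ North.
(d): magnet matches anchor: magnet ∈ Left.
(d): magnet matches anchor: magnet ∉ North.
(d): magnet matches anchor: magnet ∉ Upper.

magnet: Left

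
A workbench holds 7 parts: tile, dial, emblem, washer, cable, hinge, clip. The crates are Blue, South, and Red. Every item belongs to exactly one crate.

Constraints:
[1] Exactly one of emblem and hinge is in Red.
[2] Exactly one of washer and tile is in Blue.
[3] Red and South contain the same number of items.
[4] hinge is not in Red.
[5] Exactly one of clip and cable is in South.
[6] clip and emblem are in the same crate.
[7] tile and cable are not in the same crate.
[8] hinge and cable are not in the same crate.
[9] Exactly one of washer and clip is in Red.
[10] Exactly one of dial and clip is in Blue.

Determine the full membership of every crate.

Blue = {dial, hinge, tile}; South = {cable, washer}; Red = {clip, emblem}

From (4): hinge ∉ Red.
(1) (exactly one): emblem ∈ Red.
(6): clip matches emblem: clip ∉ Blue.
(6): clip matches emblem: clip ∉ South.
(6): clip matches emblem: clip ∈ Red.
(9) (exactly one): washer ∉ Red.
(10) (exactly one): dial ∈ Blue.
(5) (exactly one): cable ∈ South.
(7): tile ∉ South.
(8): hinge ∉ South.
Only one crate left: hinge ∈ Blue.
Suppose tile ∉ Blue: no assignment then satisfies all the clues, so tile ∈ Blue.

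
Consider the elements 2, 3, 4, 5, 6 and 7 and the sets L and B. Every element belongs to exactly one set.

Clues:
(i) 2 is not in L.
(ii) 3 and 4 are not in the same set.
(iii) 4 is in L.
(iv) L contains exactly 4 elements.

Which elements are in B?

B = {2, 3}

From (i): 2 ∉ L.
From (iii): 4 ∈ L.
(ii): 3 ∉ L.
(iv): only 4 candidates remain for L, so all are in.
Only one set left: 2 ∈ B.
Only one set left: 3 ∈ B.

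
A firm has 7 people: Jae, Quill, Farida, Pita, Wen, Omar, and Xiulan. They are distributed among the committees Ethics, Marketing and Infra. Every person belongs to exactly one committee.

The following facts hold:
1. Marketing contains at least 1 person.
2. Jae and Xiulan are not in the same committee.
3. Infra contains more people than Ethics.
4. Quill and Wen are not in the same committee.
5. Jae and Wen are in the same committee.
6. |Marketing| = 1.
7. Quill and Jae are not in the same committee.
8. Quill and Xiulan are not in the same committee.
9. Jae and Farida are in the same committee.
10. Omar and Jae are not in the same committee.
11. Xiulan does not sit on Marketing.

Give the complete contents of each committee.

Ethics = {Omar, Xiulan}; Marketing = {Quill}; Infra = {Farida, Jae, Pita, Wen}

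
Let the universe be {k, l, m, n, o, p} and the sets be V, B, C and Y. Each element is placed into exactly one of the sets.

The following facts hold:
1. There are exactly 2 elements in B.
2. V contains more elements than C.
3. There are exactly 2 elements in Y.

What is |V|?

2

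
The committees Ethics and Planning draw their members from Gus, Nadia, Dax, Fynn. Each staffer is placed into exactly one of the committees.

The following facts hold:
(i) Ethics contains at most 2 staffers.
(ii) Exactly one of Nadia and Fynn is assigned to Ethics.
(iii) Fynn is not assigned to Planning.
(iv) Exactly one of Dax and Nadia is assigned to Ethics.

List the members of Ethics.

Ethics = {Dax, Fynn}

From (iii): Fynn ∉ Planning.
Only one committee left: Fynn ∈ Ethics.
(ii) (exactly one): Nadia ∉ Ethics.
(iv) (exactly one): Dax ∈ Ethics.
Only one committee left: Nadia ∈ Planning.
(i): Ethics already has 2, so the rest are out.
Only one committee left: Gus ∈ Planning.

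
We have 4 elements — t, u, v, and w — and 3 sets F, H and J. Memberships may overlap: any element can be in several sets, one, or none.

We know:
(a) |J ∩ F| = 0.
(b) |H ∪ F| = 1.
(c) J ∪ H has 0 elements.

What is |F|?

1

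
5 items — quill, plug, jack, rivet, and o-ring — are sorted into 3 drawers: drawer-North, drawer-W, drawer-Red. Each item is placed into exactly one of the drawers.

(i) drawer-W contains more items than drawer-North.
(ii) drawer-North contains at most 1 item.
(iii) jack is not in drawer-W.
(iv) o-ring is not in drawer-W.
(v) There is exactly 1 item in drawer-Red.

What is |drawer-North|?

1

From (iii): jack ∉ drawer-W.
From (iv): o-ring ∉ drawer-W.
Suppose quill ∈ drawer-North: no assignment then satisfies all the clues, so quill ∉ drawer-North.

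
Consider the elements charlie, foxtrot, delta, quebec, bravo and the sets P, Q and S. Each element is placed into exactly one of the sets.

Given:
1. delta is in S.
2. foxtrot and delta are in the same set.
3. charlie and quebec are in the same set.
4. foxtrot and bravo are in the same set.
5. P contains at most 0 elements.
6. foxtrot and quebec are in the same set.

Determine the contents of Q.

From (1): delta ∈ S.
(2): foxtrot matches delta: foxtrot ∉ P.
(2): foxtrot matches delta: foxtrot ∉ Q.
(2): foxtrot matches delta: foxtrot ∈ S.
(4): bravo matches foxtrot: bravo ∉ P.
(4): bravo matches foxtrot: bravo ∉ Q.
(4): bravo matches foxtrot: bravo ∈ S.
(5): P already has 0, so the rest are out.
(6): quebec matches foxtrot: quebec ∉ Q.
(6): quebec matches foxtrot: quebec ∈ S.
(3): charlie matches quebec: charlie ∉ Q.
(3): charlie matches quebec: charlie ∈ S.

Q = {}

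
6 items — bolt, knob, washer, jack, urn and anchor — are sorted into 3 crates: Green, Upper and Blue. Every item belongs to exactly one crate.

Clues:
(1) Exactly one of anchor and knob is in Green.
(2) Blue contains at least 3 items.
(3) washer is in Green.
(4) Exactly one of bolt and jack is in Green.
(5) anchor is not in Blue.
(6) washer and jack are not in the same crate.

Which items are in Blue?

Blue = {jack, knob, urn}

From (3): washer ∈ Green.
From (5): anchor ∉ Blue.
(6): jack ∉ Green.
(4) (exactly one): bolt ∈ Green.
(2): only 3 candidates remain for Blue, so all are in.
(1) (exactly one): anchor ∈ Green.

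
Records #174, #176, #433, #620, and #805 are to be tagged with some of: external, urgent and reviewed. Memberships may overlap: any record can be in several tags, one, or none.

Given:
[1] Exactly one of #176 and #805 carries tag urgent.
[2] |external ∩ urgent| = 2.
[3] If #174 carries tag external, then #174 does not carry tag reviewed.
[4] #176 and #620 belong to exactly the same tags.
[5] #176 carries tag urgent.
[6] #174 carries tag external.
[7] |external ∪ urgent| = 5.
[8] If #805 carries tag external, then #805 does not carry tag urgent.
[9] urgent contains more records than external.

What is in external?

external = {#174, #433, #805}

From (5): #176 ∈ urgent.
From (6): #174 ∈ external.
(1) (exactly one): #805 ∉ urgent.
(3): #174 ∉ reviewed.
(4): #620 matches #176: #620 ∈ urgent.
Suppose #176 ∈ external: no assignment then satisfies all the clues, so #176 ∉ external.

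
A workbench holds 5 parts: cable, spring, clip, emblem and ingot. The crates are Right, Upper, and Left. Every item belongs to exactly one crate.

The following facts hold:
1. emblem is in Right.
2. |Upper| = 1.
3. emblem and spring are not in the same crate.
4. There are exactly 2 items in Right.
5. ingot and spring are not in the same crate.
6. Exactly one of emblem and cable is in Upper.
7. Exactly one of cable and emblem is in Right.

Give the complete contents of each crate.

Right = {emblem, ingot}; Upper = {cable}; Left = {clip, spring}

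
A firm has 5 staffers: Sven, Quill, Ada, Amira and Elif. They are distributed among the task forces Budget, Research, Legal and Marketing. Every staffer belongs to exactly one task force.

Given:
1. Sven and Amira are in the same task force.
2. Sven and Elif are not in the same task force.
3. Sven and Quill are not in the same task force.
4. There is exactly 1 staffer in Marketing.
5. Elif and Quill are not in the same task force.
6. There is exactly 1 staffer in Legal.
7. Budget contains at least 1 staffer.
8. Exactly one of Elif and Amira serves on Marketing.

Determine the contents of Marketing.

Marketing = {Elif}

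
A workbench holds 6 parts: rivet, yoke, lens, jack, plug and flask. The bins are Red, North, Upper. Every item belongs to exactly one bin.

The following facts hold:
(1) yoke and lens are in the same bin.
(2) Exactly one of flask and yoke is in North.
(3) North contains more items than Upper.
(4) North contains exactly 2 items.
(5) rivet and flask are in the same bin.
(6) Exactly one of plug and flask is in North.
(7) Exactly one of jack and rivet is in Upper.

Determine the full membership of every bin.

Red = {lens, plug, yoke}; North = {flask, rivet}; Upper = {jack}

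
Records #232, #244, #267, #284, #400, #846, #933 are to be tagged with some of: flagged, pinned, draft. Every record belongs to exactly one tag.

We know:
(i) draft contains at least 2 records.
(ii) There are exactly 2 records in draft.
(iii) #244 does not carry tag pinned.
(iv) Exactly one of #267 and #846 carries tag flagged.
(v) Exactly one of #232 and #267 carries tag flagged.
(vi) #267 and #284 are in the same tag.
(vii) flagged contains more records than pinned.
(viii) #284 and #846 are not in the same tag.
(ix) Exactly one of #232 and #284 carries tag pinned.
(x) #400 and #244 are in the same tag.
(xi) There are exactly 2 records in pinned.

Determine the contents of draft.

draft = {#244, #400}

From (iii): #244 ∉ pinned.
(x): #400 matches #244: #400 ∉ pinned.
Suppose #232 ∈ draft: no assignment then satisfies all the clues, so #232 ∉ draft.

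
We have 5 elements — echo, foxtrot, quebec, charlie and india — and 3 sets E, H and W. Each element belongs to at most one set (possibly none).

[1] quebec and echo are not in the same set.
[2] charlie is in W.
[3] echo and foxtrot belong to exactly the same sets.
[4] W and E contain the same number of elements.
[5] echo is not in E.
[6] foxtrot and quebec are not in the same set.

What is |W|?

1

From (2): charlie ∈ W.
From (5): echo ∉ E.
(3): foxtrot matches echo: foxtrot ∉ E.
Suppose echo ∈ W: no assignment then satisfies all the clues, so echo ∉ W.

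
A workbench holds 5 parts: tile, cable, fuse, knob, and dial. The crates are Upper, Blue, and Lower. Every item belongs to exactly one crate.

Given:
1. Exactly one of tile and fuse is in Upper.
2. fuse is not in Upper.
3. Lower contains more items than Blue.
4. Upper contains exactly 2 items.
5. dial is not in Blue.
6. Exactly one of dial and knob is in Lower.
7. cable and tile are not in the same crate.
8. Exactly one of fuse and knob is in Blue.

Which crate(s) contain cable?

cable: Lower

From (2): fuse ∉ Upper.
From (5): dial ∉ Blue.
(1) (exactly one): tile ∈ Upper.
(7): cable ∉ Upper.
Suppose cable ∈ Blue: no assignment then satisfies all the clues, so cable ∉ Blue.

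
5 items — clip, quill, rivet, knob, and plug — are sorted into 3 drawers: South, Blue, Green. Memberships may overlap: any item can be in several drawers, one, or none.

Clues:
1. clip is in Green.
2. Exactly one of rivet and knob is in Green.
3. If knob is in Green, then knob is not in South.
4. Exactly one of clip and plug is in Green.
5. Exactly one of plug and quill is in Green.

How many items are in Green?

From (1): clip ∈ Green.
(4) (exactly one): plug ∉ Green.
(5) (exactly one): quill ∈ Green.

3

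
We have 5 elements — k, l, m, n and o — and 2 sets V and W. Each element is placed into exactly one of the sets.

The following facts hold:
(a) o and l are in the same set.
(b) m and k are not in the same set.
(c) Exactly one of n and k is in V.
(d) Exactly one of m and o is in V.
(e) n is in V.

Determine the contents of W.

From (e): n ∈ V.
(c) (exactly one): k ∉ V.
Only one set left: k ∈ W.
(b): m ∉ W.
Only one set left: m ∈ V.
(d) (exactly one): o ∉ V.
Only one set left: o ∈ W.
(a): l matches o: l ∉ V.
(a): l matches o: l ∈ W.

W = {k, l, o}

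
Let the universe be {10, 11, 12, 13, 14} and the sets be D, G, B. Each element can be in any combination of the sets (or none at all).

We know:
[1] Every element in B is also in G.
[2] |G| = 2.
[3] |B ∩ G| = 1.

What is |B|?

1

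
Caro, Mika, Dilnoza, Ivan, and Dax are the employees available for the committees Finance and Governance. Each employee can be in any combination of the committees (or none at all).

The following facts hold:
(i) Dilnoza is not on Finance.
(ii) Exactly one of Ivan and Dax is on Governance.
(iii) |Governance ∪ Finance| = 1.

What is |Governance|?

1

From (i): Dilnoza ∉ Finance.
Suppose Caro ∈ Finance: no assignment then satisfies all the clues, so Caro ∉ Finance.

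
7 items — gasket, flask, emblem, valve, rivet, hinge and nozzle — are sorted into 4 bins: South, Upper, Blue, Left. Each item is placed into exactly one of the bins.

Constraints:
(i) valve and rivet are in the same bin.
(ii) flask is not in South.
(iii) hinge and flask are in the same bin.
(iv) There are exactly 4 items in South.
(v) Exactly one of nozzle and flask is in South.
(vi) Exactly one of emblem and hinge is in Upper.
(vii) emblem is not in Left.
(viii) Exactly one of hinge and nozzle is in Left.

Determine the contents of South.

South = {gasket, nozzle, rivet, valve}

From (ii): flask ∉ South.
From (vii): emblem ∉ Left.
(iii): hinge matches flask: hinge ∉ South.
(v) (exactly one): nozzle ∈ South.
(viii) (exactly one): hinge ∈ Left.
(iii): flask matches hinge: flask ∉ Upper.
(iii): flask matches hinge: flask ∉ Blue.
(iii): flask matches hinge: flask ∈ Left.
(vi) (exactly one): emblem ∈ Upper.
(iv): only 4 candidates remain for South, so all are in.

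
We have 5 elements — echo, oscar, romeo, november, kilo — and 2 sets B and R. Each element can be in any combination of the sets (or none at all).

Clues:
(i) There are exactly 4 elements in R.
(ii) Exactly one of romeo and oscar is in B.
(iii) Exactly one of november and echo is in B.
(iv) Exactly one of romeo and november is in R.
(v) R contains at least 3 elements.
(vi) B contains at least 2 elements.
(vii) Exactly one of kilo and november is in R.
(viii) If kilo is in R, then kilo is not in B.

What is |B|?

2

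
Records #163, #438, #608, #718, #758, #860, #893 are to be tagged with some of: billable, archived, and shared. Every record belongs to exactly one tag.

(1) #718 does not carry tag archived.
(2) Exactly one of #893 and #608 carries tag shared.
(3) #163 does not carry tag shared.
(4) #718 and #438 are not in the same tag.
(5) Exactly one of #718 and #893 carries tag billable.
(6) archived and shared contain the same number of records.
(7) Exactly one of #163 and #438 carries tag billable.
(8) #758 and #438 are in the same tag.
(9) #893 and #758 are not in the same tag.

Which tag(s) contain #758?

#758: archived

From (1): #718 ∉ archived.
From (3): #163 ∉ shared.
Suppose #758 ∈ billable: no assignment then satisfies all the clues, so #758 ∉ billable.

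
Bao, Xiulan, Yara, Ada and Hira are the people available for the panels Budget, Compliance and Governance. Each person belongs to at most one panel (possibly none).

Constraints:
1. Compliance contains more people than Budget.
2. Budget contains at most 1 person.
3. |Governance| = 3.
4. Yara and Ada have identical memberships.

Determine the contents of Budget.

Budget = {}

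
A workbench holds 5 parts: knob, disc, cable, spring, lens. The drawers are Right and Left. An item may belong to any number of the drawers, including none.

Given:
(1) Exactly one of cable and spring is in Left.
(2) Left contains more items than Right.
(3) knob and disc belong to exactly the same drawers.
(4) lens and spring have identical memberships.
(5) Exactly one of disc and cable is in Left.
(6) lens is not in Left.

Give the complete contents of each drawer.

Right = {}; Left = {cable}

From (6): lens ∉ Left.
(4): spring matches lens: spring ∉ Left.
(1) (exactly one): cable ∈ Left.
(5) (exactly one): disc ∉ Left.
(3): knob matches disc: knob ∉ Left.
Suppose knob ∈ Right: no assignment then satisfies all the clues, so knob ∉ Right.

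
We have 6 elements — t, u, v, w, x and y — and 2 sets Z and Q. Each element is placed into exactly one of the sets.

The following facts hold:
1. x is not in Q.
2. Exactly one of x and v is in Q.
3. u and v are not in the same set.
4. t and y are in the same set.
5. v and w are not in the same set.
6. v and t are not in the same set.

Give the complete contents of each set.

From (1): x ∉ Q.
(2) (exactly one): v ∈ Q.
(3): u ∉ Q.
(5): w ∉ Q.
(6): t ∉ Q.
Only one set left: t ∈ Z.
Only one set left: u ∈ Z.
Only one set left: w ∈ Z.
Only one set left: x ∈ Z.
(4): y matches t: y ∈ Z.

Z = {t, u, w, x, y}; Q = {v}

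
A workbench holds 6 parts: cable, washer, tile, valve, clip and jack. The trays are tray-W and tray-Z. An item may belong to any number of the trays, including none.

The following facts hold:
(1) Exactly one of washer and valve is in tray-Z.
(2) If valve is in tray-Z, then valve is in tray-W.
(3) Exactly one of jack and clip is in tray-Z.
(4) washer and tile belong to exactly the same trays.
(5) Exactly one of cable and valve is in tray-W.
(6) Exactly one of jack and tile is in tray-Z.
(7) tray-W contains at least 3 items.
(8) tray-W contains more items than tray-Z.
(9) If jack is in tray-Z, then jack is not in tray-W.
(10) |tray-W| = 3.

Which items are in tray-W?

tray-W = {tile, valve, washer}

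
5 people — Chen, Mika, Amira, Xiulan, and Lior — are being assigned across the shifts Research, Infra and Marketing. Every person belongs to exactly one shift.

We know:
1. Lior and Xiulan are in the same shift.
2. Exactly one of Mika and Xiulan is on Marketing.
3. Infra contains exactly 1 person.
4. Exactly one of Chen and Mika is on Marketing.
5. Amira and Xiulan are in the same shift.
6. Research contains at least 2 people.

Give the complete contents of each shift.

Research = {Amira, Lior, Xiulan}; Infra = {Chen}; Marketing = {Mika}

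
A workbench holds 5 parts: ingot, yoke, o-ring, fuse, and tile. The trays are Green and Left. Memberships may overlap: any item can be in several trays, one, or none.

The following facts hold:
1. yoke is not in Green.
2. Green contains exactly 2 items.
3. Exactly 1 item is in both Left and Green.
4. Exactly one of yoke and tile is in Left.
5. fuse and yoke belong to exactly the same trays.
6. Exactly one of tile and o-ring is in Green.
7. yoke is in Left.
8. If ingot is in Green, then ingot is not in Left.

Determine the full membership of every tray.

Green = {ingot, o-ring}; Left = {fuse, o-ring, yoke}

From (1): yoke ∉ Green.
From (7): yoke ∈ Left.
(4) (exactly one): tile ∉ Left.
(5): fuse matches yoke: fuse ∉ Green.
(5): fuse matches yoke: fuse ∈ Left.
Suppose ingot ∉ Green: no assignment then satisfies all the clues, so ingot ∈ Green.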